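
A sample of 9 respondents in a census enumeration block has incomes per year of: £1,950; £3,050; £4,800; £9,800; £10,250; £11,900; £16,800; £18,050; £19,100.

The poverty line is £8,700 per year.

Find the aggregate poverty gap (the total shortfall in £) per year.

Below z: £1,950, £3,050, £4,800 (q = 3 of N = 9).
Individual gaps: 8700−1950 = 6750; 8700−3050 = 5650; 8700−4800 = 3900.
Aggregate gap = £16,300.

£16,300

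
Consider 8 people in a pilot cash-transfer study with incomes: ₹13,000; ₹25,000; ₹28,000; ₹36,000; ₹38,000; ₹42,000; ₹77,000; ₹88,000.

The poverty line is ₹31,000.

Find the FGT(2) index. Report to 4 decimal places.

Below z: ₹13,000, ₹25,000, ₹28,000 (q = 3 of N = 8).
Normalized shortfalls: (31000−13000)/31000 = 0.5806; (31000−25000)/31000 = 0.1935; (31000−28000)/31000 = 0.0968.
Squared: 0.3371; 0.0375; 0.0094.
Sum = 0.383975; P₂ = 0.383975 / 8 = 0.0480.

0.0480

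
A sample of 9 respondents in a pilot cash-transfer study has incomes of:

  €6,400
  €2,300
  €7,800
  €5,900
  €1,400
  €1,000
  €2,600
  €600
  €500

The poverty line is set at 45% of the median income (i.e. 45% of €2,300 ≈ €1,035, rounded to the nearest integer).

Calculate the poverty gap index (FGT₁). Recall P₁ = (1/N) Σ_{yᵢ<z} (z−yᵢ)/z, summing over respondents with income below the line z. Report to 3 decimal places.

0.108

Poor units: €500, €600, €1,000 (q = 3 of N = 9).
Relative gaps: (1035−500)/1035 = 0.5169; (1035−600)/1035 = 0.4203; (1035−1000)/1035 = 0.0338.
Sum of shortfalls = 0.971014; P₁ averages over all N: 0.971014 / 9 = 0.108.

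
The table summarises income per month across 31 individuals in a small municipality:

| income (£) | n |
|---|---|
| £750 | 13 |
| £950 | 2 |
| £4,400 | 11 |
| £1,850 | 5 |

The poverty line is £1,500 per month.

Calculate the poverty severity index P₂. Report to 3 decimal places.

0.114

Below z: 13×£750, 2×£950 (q = 15 of N = 31).
Relative gaps: (1500−750)/1500 = 0.5000 (×13); (1500−950)/1500 = 0.3667 (×2).
Squared: 0.2500 (×13); 0.1344 (×2).
Sum = 3.518889; P₂ = 3.518889 / 31 = 0.114.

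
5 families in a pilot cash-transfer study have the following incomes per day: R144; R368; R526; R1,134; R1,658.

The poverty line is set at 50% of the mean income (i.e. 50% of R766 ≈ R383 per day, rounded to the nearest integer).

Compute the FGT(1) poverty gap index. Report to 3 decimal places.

Below the line: R144, R368 (q = 2 of N = 5).
Gap ratios (z−y)/z: (383−144)/383 = 0.6240; (383−368)/383 = 0.0392.
Sum of shortfalls = 0.663185; P₁ averages over all N: 0.663185 / 5 = 0.133.

0.133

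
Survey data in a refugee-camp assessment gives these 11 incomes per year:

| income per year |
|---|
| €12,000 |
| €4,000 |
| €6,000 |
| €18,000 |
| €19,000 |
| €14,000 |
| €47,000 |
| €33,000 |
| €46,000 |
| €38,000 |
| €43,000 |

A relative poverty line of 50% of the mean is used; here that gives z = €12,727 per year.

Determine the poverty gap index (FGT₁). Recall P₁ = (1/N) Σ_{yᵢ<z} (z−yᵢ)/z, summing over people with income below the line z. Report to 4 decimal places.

0.1156

Incomes under z: €4,000, €6,000, €12,000 (q = 3 of N = 11).
Relative gaps: (12727−4000)/12727 = 0.6857; (12727−6000)/12727 = 0.5286; (12727−12000)/12727 = 0.0571.
Σ = 1.271392. Dividing by the full population N = 11 gives P₁ = 0.1156.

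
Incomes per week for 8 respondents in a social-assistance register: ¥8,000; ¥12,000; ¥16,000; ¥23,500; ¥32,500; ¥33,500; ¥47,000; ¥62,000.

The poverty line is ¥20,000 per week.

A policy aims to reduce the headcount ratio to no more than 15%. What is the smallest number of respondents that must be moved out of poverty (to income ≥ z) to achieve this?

2

Currently q = 3 of N = 8 are below the line (H = 0.375).
A headcount ratio of at most 15% allows at most ⌊0.15 × 8⌋ = 1 poor respondents.
So at least 3 − 1 = 2 must be lifted.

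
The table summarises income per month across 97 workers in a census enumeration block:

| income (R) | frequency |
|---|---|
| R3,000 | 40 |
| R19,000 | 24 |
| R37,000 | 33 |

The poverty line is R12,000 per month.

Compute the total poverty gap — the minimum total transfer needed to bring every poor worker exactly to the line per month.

R360,000

Incomes under z: 40×R3,000 (q = 40 of N = 97).
Individual gaps: 40×(12000−3000) = 360000.
Aggregate gap = R360,000.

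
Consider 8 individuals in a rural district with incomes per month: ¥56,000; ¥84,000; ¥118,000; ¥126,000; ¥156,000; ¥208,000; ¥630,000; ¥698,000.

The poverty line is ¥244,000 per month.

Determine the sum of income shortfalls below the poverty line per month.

Incomes under z: ¥56,000, ¥84,000, ¥118,000, ¥126,000, ¥156,000, ¥208,000 (q = 6 of N = 8).
Individual gaps: 244000−56000 = 188000; 244000−84000 = 160000; 244000−118000 = 126000; 244000−126000 = 118000; 244000−156000 = 88000; 244000−208000 = 36000.
Aggregate gap = ¥716,000.

¥716,000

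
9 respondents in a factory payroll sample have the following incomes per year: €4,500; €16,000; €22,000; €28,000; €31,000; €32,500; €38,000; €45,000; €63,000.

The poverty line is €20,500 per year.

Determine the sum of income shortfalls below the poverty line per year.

Below the line: €4,500, €16,000 (q = 2 of N = 9).
Individual gaps: 20500−4500 = 16000; 20500−16000 = 4500.
Aggregate gap = €20,500.

€20,500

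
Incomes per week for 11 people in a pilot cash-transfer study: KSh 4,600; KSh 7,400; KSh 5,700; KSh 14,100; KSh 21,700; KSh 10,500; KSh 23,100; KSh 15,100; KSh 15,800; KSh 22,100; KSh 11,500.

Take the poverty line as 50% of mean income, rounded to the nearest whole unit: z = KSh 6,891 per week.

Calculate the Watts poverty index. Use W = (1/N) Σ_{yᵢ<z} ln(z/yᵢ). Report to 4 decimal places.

Poor units: KSh 4,600, KSh 5,700 (q = 2 of N = 11).
Log shortfalls: ln(6891/4600) = 0.4042; ln(6891/5700) = 0.1898.
W = 0.593910 / 11 = 0.0540.

0.0540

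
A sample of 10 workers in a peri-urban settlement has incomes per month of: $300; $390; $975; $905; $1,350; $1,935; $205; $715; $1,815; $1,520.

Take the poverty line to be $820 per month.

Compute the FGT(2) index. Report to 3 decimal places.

0.126

Below z: $205, $300, $390, $715 (q = 4 of N = 10).
Relative gaps: (820−205)/820 = 0.7500; (820−300)/820 = 0.6341; (820−390)/820 = 0.5244; (820−715)/820 = 0.1280.
Squared: 0.5625; 0.4021; 0.2750; 0.0164.
Sum = 1.256023; P₂ = 1.256023 / 10 = 0.126.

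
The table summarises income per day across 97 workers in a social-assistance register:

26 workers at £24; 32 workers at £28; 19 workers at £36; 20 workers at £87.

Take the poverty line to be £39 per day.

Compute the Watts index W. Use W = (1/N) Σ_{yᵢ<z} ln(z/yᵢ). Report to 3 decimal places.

0.255

Below the line: 26×£24, 32×£28, 19×£36 (q = 77 of N = 97).
ln(z/y) terms: ln(39/24) = 0.4855 (×26); ln(39/28) = 0.3314 (×32); ln(39/36) = 0.0800 (×19).
W = 24.747443 / 97 = 0.255.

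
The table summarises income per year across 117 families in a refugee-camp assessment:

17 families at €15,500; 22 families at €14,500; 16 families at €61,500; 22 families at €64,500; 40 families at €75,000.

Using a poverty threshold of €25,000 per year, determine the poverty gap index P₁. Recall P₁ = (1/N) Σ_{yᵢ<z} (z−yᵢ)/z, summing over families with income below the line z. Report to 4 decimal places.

0.1342

Below the line: 22×€14,500, 17×€15,500 (q = 39 of N = 117).
Normalized shortfalls: (25000−14500)/25000 = 0.4200 (×22); (25000−15500)/25000 = 0.3800 (×17).
Sum of shortfalls = 15.700000; P₁ averages over all N: 15.700000 / 117 = 0.1342.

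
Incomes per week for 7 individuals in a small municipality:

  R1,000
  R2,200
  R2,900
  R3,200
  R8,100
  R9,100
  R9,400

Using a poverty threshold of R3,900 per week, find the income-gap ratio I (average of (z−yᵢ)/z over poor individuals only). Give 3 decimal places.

0.404

Poor units: R1,000, R2,200, R2,900, R3,200 (q = 4 of N = 7).
Relative gaps: 0.7436, 0.4359, 0.2564, 0.1795; sum = 1.615385.
The income-gap ratio divides by q (the poor only): 1.615385 / 4 = 0.404.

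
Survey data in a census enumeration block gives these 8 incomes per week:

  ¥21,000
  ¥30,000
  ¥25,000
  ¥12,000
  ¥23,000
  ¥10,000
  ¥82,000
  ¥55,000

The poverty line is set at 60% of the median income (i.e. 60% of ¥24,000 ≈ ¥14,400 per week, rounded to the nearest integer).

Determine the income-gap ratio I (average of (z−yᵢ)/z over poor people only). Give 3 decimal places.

Incomes under z: ¥10,000, ¥12,000 (q = 2 of N = 8).
Shortfall ratios (z−y)/z: 0.3056, 0.1667; sum = 0.472222.
The income-gap ratio divides by q (the poor only): 0.472222 / 2 = 0.236.

0.236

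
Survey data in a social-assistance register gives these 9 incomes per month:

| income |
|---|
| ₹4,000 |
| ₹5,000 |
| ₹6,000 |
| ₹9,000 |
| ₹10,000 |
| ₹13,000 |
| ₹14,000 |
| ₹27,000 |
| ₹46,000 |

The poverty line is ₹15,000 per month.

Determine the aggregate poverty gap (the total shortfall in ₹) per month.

Incomes under z: ₹4,000, ₹5,000, ₹6,000, ₹9,000, ₹10,000, ₹13,000, ₹14,000 (q = 7 of N = 9).
Individual gaps: 15000−4000 = 11000; 15000−5000 = 10000; 15000−6000 = 9000; 15000−9000 = 6000; 15000−10000 = 5000; 15000−13000 = 2000; 15000−14000 = 1000.
Aggregate gap = ₹44,000.

₹44,000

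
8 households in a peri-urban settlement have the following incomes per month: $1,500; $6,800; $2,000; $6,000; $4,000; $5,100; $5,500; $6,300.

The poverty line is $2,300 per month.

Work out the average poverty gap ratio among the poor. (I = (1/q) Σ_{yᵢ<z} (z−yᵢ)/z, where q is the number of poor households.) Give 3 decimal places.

Below the line: $1,500, $2,000 (q = 2 of N = 8).
Relative gaps: 0.3478, 0.1304; sum = 0.478261.
I averages over the q = 2 poor units only: 0.478261 / 2 = 0.239.

0.239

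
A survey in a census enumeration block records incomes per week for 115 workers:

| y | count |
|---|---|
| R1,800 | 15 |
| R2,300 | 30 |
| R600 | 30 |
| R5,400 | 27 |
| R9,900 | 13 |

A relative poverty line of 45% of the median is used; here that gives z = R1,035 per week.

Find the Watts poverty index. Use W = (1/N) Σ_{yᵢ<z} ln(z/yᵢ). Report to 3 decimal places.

0.142

Below the line: 30×R600 (q = 30 of N = 115).
Log shortfalls: ln(1035/600) = 0.5452 (×30).
W = 16.356812 / 115 = 0.142.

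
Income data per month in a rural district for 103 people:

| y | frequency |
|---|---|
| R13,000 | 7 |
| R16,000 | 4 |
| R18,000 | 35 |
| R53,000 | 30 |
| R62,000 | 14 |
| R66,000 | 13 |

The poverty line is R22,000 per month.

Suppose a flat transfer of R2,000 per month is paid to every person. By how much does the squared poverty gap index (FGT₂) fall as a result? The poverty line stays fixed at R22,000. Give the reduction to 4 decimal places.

Before: below the line — 7×R13,000, 4×R16,000, 35×R18,000; squared poverty gap index (FGT₂) = 0.025495.
After the R2,000 transfer: below the line — 7×R15,000, 4×R18,000, 35×R20,000; squared poverty gap index (FGT₂) = 0.010972.
Reduction = 0.025495 − 0.010972 = 0.0145.

0.0145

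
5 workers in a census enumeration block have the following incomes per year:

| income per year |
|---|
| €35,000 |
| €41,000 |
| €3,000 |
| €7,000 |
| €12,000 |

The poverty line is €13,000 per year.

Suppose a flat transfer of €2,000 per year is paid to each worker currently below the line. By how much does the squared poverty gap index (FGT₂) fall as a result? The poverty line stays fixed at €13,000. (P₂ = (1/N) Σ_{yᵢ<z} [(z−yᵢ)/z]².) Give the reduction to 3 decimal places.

0.067

Before: below the line — €3,000, €7,000, €12,000; squared poverty gap index (FGT₂) = 0.16213.
After the €2,000 transfer: below the line — €5,000, €9,000; squared poverty gap index (FGT₂) = 0.09467.
Reduction = 0.16213 − 0.09467 = 0.067.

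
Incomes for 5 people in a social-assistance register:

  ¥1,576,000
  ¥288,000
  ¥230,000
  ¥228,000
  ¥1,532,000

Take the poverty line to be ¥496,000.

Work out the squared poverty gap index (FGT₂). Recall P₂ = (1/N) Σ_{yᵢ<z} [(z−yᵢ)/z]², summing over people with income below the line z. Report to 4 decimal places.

0.1511

Poor units: ¥228,000, ¥230,000, ¥288,000 (q = 3 of N = 5).
Shortfall ratios: (496000−228000)/496000 = 0.5403; (496000−230000)/496000 = 0.5363; (496000−288000)/496000 = 0.4194.
Squared: 0.2919; 0.2876; 0.1759.
Sum = 0.755414; P₂ = 0.755414 / 5 = 0.1511.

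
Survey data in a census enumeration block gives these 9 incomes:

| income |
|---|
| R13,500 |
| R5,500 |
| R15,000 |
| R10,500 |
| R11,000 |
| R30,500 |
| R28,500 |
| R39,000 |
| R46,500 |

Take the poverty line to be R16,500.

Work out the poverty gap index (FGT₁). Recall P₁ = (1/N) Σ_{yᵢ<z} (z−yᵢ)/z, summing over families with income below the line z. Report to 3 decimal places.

Incomes under z: R5,500, R10,500, R11,000, R13,500, R15,000 (q = 5 of N = 9).
Gap ratios (z−y)/z: (16500−5500)/16500 = 0.6667; (16500−10500)/16500 = 0.3636; (16500−11000)/16500 = 0.3333; (16500−13500)/16500 = 0.1818; (16500−15000)/16500 = 0.0909.
Sum of shortfalls = 1.636364; P₁ averages over all N: 1.636364 / 9 = 0.182.

0.182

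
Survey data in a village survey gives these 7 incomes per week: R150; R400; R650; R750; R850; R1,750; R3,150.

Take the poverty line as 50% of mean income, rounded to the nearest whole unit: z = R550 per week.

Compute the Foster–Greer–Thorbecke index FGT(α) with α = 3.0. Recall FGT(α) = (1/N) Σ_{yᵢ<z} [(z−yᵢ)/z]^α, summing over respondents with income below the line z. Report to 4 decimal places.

Below the line: R150, R400 (q = 2 of N = 7).
Shortfall ratios: (550−150)/550 = 0.7273; (550−400)/550 = 0.2727.
Raised to α = 3.0: 0.38467; 0.02029.
Sum = 0.404959; FGT(3.0) = 0.404959 / 7 = 0.0579.

0.0579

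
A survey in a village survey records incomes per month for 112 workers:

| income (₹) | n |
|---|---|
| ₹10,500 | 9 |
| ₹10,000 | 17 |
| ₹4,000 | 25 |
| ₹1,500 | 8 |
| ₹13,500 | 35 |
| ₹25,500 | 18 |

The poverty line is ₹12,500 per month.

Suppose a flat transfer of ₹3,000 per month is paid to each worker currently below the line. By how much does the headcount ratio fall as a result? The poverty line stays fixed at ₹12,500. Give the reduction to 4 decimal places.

0.2321

Before: below the line — 8×₹1,500, 25×₹4,000, 17×₹10,000, 9×₹10,500; headcount ratio = 0.526786.
After the ₹3,000 transfer: below the line — 8×₹4,500, 25×₹7,000; headcount ratio = 0.294643.
Reduction = 0.526786 − 0.294643 = 0.2321.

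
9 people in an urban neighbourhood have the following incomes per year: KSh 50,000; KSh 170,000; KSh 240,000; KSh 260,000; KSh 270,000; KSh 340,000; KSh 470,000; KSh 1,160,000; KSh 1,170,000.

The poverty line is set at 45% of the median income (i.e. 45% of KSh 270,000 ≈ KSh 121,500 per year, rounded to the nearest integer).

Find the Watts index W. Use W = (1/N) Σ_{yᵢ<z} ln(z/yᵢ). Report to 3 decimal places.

Below z: KSh 50,000 (q = 1 of N = 9).
ln(z/y) terms: ln(121500/50000) = 0.8879.
W = 0.887891 / 9 = 0.099.

0.099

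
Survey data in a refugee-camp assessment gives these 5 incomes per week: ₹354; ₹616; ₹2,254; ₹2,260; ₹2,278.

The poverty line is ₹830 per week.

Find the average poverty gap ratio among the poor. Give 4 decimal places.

Poor units: ₹354, ₹616 (q = 2 of N = 5).
Shortfall ratios (z−y)/z: 0.5735, 0.2578; sum = 0.831325.
I averages over the q = 2 poor units only: 0.831325 / 2 = 0.4157.

0.4157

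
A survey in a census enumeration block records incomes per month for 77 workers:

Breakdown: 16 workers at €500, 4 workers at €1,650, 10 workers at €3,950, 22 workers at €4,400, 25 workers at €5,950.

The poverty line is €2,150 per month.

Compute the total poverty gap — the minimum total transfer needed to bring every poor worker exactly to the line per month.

€28,400

Below z: 16×€500, 4×€1,650 (q = 20 of N = 77).
Individual gaps: 16×(2150−500) = 26400; 4×(2150−1650) = 2000.
Aggregate gap = €28,400.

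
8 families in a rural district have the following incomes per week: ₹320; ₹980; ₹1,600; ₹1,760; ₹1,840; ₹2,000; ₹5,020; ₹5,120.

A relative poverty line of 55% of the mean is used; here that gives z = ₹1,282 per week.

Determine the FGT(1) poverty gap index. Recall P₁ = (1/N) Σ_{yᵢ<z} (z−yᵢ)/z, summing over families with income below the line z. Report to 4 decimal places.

0.1232

Below the line: ₹320, ₹980 (q = 2 of N = 8).
Relative gaps: (1282−320)/1282 = 0.7504; (1282−980)/1282 = 0.2356.
Sum of shortfalls = 0.985959; P₁ averages over all N: 0.985959 / 8 = 0.1232.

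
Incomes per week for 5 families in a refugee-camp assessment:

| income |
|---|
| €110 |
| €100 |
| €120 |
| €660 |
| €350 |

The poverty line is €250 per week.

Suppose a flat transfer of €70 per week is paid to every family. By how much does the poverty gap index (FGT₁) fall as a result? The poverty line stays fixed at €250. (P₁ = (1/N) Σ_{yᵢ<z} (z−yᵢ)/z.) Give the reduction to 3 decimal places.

Before: below the line — €100, €110, €120; poverty gap index (FGT₁) = 0.33600.
After the €70 transfer: below the line — €170, €180, €190; poverty gap index (FGT₁) = 0.16800.
Reduction = 0.33600 − 0.16800 = 0.168.

0.168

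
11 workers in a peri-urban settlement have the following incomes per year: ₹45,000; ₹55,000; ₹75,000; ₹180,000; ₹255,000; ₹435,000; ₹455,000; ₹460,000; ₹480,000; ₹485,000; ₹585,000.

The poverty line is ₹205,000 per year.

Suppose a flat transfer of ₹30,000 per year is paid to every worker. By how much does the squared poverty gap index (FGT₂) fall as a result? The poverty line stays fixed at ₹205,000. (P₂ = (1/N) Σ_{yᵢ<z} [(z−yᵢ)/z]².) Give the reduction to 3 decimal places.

0.053

Before: below the line — ₹45,000, ₹55,000, ₹75,000, ₹180,000; squared poverty gap index (FGT₂) = 0.14196.
After the ₹30,000 transfer: below the line — ₹75,000, ₹85,000, ₹105,000; squared poverty gap index (FGT₂) = 0.08934.
Reduction = 0.14196 − 0.08934 = 0.053.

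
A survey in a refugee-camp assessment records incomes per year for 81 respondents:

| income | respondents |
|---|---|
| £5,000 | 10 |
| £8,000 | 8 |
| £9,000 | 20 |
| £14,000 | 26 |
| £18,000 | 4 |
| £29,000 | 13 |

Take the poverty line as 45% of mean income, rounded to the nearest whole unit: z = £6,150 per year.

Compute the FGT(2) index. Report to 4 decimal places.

0.0043

Below z: 10×£5,000 (q = 10 of N = 81).
Shortfall ratios: (6150−5000)/6150 = 0.1870 (×10).
Squared: 0.0350 (×10).
Sum = 0.349660; P₂ = 0.349660 / 81 = 0.0043.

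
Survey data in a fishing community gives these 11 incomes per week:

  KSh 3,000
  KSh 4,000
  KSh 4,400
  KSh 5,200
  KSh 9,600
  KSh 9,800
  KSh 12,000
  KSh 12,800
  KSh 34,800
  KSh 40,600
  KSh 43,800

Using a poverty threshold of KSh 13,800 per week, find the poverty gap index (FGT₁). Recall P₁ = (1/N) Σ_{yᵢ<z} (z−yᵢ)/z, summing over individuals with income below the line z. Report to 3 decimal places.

Incomes under z: KSh 3,000, KSh 4,000, KSh 4,400, KSh 5,200, KSh 9,600, KSh 9,800, KSh 12,000, KSh 12,800 (q = 8 of N = 11).
Gap ratios (z−y)/z: (13800−3000)/13800 = 0.7826; (13800−4000)/13800 = 0.7101; (13800−4400)/13800 = 0.6812; (13800−5200)/13800 = 0.6232; (13800−9600)/13800 = 0.3043; (13800−9800)/13800 = 0.2899; (13800−12000)/13800 = 0.1304; (13800−12800)/13800 = 0.0725.
Σ = 3.594203. Dividing by the full population N = 11 gives P₁ = 0.327.

0.327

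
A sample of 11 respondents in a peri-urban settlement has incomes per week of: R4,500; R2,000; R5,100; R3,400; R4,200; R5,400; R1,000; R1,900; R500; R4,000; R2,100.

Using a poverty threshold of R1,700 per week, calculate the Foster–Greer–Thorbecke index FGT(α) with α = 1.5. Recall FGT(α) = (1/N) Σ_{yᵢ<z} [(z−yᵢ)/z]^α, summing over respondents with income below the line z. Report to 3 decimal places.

Poor units: R500, R1,000 (q = 2 of N = 11).
Normalized shortfalls: (1700−500)/1700 = 0.7059; (1700−1000)/1700 = 0.4118.
Raised to α = 1.5: 0.59306; 0.26422.
Sum = 0.857285; FGT(1.5) = 0.857285 / 11 = 0.078.

0.078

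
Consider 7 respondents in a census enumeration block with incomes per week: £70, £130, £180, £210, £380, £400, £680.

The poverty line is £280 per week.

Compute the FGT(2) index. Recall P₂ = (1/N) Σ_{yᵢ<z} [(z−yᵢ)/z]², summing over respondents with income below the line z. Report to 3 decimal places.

Below z: £70, £130, £180, £210 (q = 4 of N = 7).
Normalized shortfalls: (280−70)/280 = 0.7500; (280−130)/280 = 0.5357; (280−180)/280 = 0.3571; (280−210)/280 = 0.2500.
Squared: 0.5625; 0.2870; 0.1276; 0.0625.
Sum = 1.039541; P₂ = 1.039541 / 7 = 0.149.

0.149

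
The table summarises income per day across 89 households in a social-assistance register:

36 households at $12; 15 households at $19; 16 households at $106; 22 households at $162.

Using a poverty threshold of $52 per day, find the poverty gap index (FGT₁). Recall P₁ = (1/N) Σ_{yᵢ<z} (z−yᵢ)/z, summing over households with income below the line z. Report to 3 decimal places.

Incomes under z: 36×$12, 15×$19 (q = 51 of N = 89).
Relative gaps: (52−12)/52 = 0.7692 (×36); (52−19)/52 = 0.6346 (×15).
Sum of shortfalls = 37.211538; P₁ averages over all N: 37.211538 / 89 = 0.418.

0.418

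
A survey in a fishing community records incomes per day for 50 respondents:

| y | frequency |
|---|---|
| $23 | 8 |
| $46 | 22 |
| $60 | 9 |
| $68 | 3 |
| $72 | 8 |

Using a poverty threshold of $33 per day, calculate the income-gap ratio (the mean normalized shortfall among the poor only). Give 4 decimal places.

0.3030

Poor units: 8×$23 (q = 8 of N = 50).
Shortfall ratios (z−y)/z: 0.3030 (×8); sum = 2.424242.
I averages over the q = 8 poor units only: 2.424242 / 8 = 0.3030.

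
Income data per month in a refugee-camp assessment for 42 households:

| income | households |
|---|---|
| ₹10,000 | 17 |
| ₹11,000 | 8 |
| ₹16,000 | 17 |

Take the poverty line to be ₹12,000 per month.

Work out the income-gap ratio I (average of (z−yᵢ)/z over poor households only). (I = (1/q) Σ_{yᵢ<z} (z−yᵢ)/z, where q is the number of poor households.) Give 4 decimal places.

0.1400

Below the line: 17×₹10,000, 8×₹11,000 (q = 25 of N = 42).
Relative gaps: 0.1667 (×17), 0.0833 (×8); sum = 3.500000.
The income-gap ratio divides by q (the poor only): 3.500000 / 25 = 0.1400.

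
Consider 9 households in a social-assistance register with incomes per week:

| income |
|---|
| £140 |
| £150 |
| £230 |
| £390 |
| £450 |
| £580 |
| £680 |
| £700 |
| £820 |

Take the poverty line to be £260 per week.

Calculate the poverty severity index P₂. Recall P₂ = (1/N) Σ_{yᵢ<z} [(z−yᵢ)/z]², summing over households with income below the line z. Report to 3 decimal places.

Below z: £140, £150, £230 (q = 3 of N = 9).
Shortfall ratios: (260−140)/260 = 0.4615; (260−150)/260 = 0.4231; (260−230)/260 = 0.1154.
Squared: 0.2130; 0.1790; 0.0133.
Sum = 0.405325; P₂ = 0.405325 / 9 = 0.045.

0.045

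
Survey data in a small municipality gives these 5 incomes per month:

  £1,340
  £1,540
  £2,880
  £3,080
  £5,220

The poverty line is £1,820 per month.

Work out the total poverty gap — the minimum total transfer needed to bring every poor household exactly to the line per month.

Below the line: £1,340, £1,540 (q = 2 of N = 5).
Individual gaps: 1820−1340 = 480; 1820−1540 = 280.
Aggregate gap = £760.

£760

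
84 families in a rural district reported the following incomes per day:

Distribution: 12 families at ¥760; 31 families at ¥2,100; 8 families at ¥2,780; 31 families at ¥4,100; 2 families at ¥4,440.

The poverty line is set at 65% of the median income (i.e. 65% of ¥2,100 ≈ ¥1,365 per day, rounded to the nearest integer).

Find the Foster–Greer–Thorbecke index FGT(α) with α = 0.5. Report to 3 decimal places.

0.095

Below z: 12×¥760 (q = 12 of N = 84).
Gap ratios (z−y)/z: (1365−760)/1365 = 0.4432 (×12).
Raised to α = 0.5: 0.66575 (×12).
Sum = 7.989003; FGT(0.5) = 7.989003 / 84 = 0.095.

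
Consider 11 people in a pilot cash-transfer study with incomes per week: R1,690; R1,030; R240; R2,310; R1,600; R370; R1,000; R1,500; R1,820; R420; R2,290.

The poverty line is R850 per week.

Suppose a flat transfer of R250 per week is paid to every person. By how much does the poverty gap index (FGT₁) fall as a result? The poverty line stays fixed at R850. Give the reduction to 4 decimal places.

Before: below the line — R240, R370, R420; poverty gap index (FGT₁) = 0.162567.
After the R250 transfer: below the line — R490, R620, R670; poverty gap index (FGT₁) = 0.082353.
Reduction = 0.162567 − 0.082353 = 0.0802.

0.0802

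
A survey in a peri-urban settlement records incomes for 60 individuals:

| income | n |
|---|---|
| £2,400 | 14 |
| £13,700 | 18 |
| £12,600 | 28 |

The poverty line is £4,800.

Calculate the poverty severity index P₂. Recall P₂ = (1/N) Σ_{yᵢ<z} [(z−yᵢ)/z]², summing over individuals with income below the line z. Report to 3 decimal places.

0.058

Below the line: 14×£2,400 (q = 14 of N = 60).
Gap ratios (z−y)/z: (4800−2400)/4800 = 0.5000 (×14).
Squared: 0.2500 (×14).
Sum = 3.500000; P₂ = 3.500000 / 60 = 0.058.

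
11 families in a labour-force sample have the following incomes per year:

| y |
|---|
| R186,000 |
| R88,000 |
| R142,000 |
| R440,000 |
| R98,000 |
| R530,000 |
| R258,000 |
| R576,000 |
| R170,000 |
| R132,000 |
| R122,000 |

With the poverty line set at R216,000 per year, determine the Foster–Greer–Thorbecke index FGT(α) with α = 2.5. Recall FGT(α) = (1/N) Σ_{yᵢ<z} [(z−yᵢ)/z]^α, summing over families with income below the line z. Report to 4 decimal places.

Incomes under z: R88,000, R98,000, R122,000, R132,000, R142,000, R170,000, R186,000 (q = 7 of N = 11).
Gap ratios (z−y)/z: (216000−88000)/216000 = 0.5926; (216000−98000)/216000 = 0.5463; (216000−122000)/216000 = 0.4352; (216000−132000)/216000 = 0.3889; (216000−142000)/216000 = 0.3426; (216000−170000)/216000 = 0.2130; (216000−186000)/216000 = 0.1389.
Raised to α = 2.5: 0.27033; 0.22058; 0.12494; 0.09431; 0.06870; 0.02093; 0.00719.
Sum = 0.806973; FGT(2.5) = 0.806973 / 11 = 0.0734.

0.0734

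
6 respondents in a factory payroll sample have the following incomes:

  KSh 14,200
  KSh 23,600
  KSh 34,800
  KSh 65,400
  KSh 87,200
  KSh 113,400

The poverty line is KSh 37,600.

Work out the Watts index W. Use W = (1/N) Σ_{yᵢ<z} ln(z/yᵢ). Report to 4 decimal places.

0.2528

Below the line: KSh 14,200, KSh 23,600, KSh 34,800 (q = 3 of N = 6).
ln(z/y) terms: ln(37600/14200) = 0.9738; ln(37600/23600) = 0.4658; ln(37600/34800) = 0.0774.
W = 1.516906 / 6 = 0.2528.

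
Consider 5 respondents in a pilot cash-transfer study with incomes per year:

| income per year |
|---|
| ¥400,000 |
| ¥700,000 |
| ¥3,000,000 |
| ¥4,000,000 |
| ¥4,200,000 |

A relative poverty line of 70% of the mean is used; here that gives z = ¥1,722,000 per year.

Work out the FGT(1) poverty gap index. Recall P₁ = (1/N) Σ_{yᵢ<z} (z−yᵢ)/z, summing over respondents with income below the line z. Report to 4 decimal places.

0.2722

Below z: ¥400,000, ¥700,000 (q = 2 of N = 5).
Shortfall ratios: (1722000−400000)/1722000 = 0.7677; (1722000−700000)/1722000 = 0.5935.
Σ = 1.361208. Dividing by the full population N = 5 gives P₁ = 0.2722.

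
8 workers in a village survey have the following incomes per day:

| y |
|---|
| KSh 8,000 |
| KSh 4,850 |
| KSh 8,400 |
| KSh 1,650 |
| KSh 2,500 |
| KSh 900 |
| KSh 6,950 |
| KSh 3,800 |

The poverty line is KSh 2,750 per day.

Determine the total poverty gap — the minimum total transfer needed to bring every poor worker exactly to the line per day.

KSh 3,200

Below z: KSh 900, KSh 1,650, KSh 2,500 (q = 3 of N = 8).
Individual gaps: 2750−900 = 1850; 2750−1650 = 1100; 2750−2500 = 250.
Aggregate gap = KSh 3,200.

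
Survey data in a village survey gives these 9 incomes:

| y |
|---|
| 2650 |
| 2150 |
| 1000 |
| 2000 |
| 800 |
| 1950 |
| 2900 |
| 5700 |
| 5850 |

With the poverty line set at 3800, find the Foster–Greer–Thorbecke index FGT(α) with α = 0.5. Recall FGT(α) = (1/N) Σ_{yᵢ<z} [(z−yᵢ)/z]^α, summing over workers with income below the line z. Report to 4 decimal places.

Below the line: 800, 1000, 1950, 2000, 2150, 2650, 2900 (q = 7 of N = 9).
Relative gaps: (3800−800)/3800 = 0.7895; (3800−1000)/3800 = 0.7368; (3800−1950)/3800 = 0.4868; (3800−2000)/3800 = 0.4737; (3800−2150)/3800 = 0.4342; (3800−2650)/3800 = 0.3026; (3800−2900)/3800 = 0.2368.
Raised to α = 0.5: 0.88852; 0.85840; 0.69774; 0.68825; 0.65895; 0.55012; 0.48666.
Sum = 4.828637; FGT(0.5) = 4.828637 / 9 = 0.5365.

0.5365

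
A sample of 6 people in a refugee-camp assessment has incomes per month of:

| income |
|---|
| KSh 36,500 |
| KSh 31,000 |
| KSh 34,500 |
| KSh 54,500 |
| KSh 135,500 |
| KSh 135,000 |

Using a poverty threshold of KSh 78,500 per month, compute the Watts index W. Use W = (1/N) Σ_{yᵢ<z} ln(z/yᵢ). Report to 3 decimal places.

0.480

Below z: KSh 31,000, KSh 34,500, KSh 36,500, KSh 54,500 (q = 4 of N = 6).
ln(z/y) terms: ln(78500/31000) = 0.9291; ln(78500/34500) = 0.8221; ln(78500/36500) = 0.7658; ln(78500/54500) = 0.3649.
W = 2.881935 / 6 = 0.480.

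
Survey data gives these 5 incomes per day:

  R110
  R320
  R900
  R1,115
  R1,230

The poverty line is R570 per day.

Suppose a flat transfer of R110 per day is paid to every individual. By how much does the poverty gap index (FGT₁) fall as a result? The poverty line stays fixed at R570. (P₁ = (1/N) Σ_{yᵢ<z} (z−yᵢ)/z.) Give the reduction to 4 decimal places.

Before: below the line — R110, R320; poverty gap index (FGT₁) = 0.249123.
After the R110 transfer: below the line — R220, R430; poverty gap index (FGT₁) = 0.171930.
Reduction = 0.249123 − 0.171930 = 0.0772.

0.0772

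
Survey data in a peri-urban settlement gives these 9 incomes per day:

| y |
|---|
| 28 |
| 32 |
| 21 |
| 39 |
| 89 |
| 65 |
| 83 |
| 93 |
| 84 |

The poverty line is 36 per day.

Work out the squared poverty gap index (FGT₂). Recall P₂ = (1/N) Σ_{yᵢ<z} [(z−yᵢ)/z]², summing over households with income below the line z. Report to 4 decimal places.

0.0261

Incomes under z: 21, 28, 32 (q = 3 of N = 9).
Relative gaps: (36−21)/36 = 0.4167; (36−28)/36 = 0.2222; (36−32)/36 = 0.1111.
Squared: 0.1736; 0.0494; 0.0123.
Sum = 0.235340; P₂ = 0.235340 / 9 = 0.0261.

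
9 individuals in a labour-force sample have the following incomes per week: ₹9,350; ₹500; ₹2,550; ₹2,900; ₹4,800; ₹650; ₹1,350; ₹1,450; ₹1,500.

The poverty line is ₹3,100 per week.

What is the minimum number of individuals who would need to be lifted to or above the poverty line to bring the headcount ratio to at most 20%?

Currently q = 7 of N = 9 are below the line (H = 0.778).
A headcount ratio of at most 20% allows at most ⌊0.20 × 9⌋ = 1 poor individuals.
So at least 7 − 1 = 6 must be lifted.

6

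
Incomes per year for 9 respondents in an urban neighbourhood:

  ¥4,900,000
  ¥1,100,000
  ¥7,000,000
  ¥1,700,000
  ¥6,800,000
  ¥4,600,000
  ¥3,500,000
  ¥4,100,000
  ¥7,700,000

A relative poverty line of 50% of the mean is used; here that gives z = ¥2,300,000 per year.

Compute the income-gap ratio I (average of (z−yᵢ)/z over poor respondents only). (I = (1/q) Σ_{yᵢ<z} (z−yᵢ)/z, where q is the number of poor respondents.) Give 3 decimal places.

0.391

Poor units: ¥1,100,000, ¥1,700,000 (q = 2 of N = 9).
Relative gaps: 0.5217, 0.2609; sum = 0.782609.
I averages over the q = 2 poor units only: 0.782609 / 2 = 0.391.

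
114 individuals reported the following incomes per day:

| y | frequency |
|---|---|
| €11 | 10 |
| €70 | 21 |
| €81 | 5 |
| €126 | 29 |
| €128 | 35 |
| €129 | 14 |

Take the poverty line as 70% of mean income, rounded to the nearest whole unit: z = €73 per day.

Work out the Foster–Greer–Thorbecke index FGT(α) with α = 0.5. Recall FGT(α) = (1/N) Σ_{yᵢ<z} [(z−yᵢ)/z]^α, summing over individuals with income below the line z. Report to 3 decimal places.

Poor units: 10×€11, 21×€70 (q = 31 of N = 114).
Normalized shortfalls: (73−11)/73 = 0.8493 (×10); (73−70)/73 = 0.0411 (×21).
Raised to α = 0.5: 0.92158 (×10); 0.20272 (×21).
Sum = 13.472975; FGT(0.5) = 13.472975 / 114 = 0.118.

0.118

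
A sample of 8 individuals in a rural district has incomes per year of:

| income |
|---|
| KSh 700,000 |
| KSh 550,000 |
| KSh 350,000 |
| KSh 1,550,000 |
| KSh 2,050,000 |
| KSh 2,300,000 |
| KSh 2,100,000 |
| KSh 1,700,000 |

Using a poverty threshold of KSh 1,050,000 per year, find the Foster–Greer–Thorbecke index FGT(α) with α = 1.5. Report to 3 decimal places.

Incomes under z: KSh 350,000, KSh 550,000, KSh 700,000 (q = 3 of N = 8).
Relative gaps: (1050000−350000)/1050000 = 0.6667; (1050000−550000)/1050000 = 0.4762; (1050000−700000)/1050000 = 0.3333.
Raised to α = 1.5: 0.54433; 0.32860; 0.19245.
Sum = 1.065384; FGT(1.5) = 1.065384 / 8 = 0.133.

0.133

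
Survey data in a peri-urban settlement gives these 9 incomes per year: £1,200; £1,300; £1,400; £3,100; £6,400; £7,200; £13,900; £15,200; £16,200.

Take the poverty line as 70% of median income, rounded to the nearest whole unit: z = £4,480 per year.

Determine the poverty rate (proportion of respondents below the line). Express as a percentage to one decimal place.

4 of the 9 respondents have income below £4,480.
H = 4/9 = 44.4%.

44.4%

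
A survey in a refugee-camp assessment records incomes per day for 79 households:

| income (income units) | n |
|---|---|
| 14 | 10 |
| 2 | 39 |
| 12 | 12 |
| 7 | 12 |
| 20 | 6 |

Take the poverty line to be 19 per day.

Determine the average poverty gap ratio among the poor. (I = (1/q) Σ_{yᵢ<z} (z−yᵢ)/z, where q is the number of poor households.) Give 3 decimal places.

Incomes under z: 39×2, 12×7, 12×12, 10×14 (q = 73 of N = 79).
Relative gaps: 0.8947 (×39), 0.6316 (×12), 0.3684 (×12), 0.2632 (×10); sum = 49.526316.
I averages over the q = 73 poor units only: 49.526316 / 73 = 0.678.

0.678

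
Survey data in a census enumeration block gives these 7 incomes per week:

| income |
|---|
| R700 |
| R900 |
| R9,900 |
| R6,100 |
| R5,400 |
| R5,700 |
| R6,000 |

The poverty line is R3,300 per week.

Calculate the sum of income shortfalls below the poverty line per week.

Poor units: R700, R900 (q = 2 of N = 7).
Individual gaps: 3300−700 = 2600; 3300−900 = 2400.
Aggregate gap = R5,000.

R5,000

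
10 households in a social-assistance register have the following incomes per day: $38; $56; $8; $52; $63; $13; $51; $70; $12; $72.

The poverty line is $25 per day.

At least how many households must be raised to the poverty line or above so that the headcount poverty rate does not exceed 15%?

2

Currently q = 3 of N = 10 are below the line (H = 0.300).
A headcount ratio of at most 15% allows at most ⌊0.15 × 10⌋ = 1 poor households.
So at least 3 − 1 = 2 must be lifted.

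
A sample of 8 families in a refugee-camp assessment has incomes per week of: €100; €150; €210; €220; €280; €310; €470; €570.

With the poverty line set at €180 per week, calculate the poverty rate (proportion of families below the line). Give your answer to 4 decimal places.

0.2500

2 of the 8 families have income below €180.
H = 2/8 = 0.2500.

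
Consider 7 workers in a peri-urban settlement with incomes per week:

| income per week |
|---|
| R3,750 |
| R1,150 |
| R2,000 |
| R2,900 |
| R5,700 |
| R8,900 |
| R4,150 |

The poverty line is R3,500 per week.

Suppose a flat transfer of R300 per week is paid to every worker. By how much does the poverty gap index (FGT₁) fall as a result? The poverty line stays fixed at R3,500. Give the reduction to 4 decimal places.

Before: below the line — R1,150, R2,000, R2,900; poverty gap index (FGT₁) = 0.181633.
After the R300 transfer: below the line — R1,450, R2,300, R3,200; poverty gap index (FGT₁) = 0.144898.
Reduction = 0.181633 − 0.144898 = 0.0367.

0.0367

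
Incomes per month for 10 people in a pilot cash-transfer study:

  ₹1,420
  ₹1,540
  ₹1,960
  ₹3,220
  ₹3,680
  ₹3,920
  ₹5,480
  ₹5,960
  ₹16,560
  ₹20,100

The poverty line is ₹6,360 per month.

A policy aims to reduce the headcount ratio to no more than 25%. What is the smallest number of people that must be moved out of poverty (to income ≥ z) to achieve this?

6

Currently q = 8 of N = 10 are below the line (H = 0.800).
A headcount ratio of at most 25% allows at most ⌊0.25 × 10⌋ = 2 poor people.
So at least 8 − 2 = 6 must be lifted.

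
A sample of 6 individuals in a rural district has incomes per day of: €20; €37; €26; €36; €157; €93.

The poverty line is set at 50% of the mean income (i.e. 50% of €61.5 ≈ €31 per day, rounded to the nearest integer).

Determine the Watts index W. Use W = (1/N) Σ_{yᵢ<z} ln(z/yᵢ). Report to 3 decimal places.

Incomes under z: €20, €26 (q = 2 of N = 6).
ln(z/y) terms: ln(31/20) = 0.4383; ln(31/26) = 0.1759.
W = 0.614146 / 6 = 0.102.

0.102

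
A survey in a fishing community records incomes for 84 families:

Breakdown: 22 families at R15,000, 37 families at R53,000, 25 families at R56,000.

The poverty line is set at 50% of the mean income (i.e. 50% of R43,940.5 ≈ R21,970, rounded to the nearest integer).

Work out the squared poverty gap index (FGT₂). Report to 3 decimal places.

0.026

Below the line: 22×R15,000 (q = 22 of N = 84).
Relative gaps: (21970−15000)/21970 = 0.3173 (×22).
Squared: 0.1006 (×22).
Sum = 2.214257; P₂ = 2.214257 / 84 = 0.026.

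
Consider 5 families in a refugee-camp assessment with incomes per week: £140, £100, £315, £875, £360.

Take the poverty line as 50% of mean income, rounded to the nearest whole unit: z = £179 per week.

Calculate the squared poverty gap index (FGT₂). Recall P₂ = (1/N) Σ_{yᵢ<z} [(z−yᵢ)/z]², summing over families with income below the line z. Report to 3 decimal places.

0.048

Poor units: £100, £140 (q = 2 of N = 5).
Shortfall ratios: (179−100)/179 = 0.4413; (179−140)/179 = 0.2179.
Squared: 0.1948; 0.0475.
Sum = 0.242252; P₂ = 0.242252 / 5 = 0.048.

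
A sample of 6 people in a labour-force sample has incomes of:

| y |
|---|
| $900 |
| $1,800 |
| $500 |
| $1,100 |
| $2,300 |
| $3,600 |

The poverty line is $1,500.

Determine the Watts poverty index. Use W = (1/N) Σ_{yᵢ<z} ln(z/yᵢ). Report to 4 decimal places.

Poor units: $500, $900, $1,100 (q = 3 of N = 6).
ln(z/y) terms: ln(1500/500) = 1.0986; ln(1500/900) = 0.5108; ln(1500/1100) = 0.3102.
W = 1.919593 / 6 = 0.3199.

0.3199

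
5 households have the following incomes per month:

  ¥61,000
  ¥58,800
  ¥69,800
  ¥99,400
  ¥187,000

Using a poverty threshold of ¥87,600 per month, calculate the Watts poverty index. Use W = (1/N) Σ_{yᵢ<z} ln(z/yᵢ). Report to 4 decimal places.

Below the line: ¥58,800, ¥61,000, ¥69,800 (q = 3 of N = 5).
Log gaps: ln(87600/58800) = 0.3986; ln(87600/61000) = 0.3619; ln(87600/69800) = 0.2271.
W = 0.987693 / 5 = 0.1975.

0.1975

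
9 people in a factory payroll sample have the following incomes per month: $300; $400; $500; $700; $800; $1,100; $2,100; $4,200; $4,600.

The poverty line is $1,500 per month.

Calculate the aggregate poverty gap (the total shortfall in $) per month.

Poor units: $300, $400, $500, $700, $800, $1,100 (q = 6 of N = 9).
Individual gaps: 1500−300 = 1200; 1500−400 = 1100; 1500−500 = 1000; 1500−700 = 800; 1500−800 = 700; 1500−1100 = 400.
Aggregate gap = $5,200.

$5,200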